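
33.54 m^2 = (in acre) 0.008288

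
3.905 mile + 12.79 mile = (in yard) 2.938e+04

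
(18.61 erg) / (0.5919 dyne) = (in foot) 1.032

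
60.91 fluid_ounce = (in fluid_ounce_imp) 63.4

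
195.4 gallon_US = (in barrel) 4.652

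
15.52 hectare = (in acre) 38.35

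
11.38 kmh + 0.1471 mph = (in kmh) 11.62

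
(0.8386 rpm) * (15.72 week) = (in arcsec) 1.722e+11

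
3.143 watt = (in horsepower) 0.004215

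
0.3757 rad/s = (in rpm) 3.588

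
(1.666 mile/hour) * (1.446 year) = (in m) 3.396e+07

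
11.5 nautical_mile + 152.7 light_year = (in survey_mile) 8.977e+14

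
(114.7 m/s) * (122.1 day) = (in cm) 1.21e+11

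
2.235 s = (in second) 2.235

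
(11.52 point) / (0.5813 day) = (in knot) 1.573e-07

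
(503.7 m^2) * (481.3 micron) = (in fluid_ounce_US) 8198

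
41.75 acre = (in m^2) 1.69e+05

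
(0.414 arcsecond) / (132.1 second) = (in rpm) 1.451e-07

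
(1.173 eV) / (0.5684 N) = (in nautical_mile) 1.785e-22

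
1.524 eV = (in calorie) 5.836e-20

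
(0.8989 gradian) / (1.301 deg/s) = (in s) 0.6218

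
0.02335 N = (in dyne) 2335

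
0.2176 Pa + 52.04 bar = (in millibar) 5.204e+04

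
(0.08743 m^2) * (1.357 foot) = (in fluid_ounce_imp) 1273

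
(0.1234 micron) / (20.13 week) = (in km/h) 3.649e-14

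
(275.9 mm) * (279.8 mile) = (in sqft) 1.337e+06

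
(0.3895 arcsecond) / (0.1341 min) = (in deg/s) 1.345e-05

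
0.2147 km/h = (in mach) 0.0001752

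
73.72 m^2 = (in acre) 0.01822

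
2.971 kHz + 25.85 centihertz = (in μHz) 2.971e+09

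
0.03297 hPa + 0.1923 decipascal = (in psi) 0.000481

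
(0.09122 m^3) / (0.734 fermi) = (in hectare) 1.243e+10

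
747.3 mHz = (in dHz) 7.473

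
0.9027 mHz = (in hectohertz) 9.027e-06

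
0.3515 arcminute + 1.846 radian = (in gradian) 117.5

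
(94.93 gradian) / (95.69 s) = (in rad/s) 0.01558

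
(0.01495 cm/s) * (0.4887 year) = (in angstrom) 2.304e+13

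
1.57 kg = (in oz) 55.38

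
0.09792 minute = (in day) 6.8e-05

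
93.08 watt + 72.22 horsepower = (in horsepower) 72.34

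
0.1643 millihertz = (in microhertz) 164.3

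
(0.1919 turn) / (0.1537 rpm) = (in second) 74.91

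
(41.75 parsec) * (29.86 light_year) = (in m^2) 3.639e+35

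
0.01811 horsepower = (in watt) 13.5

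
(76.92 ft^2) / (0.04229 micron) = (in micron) 1.69e+14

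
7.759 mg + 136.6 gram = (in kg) 0.1366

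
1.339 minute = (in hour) 0.02232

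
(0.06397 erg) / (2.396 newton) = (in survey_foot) 8.759e-09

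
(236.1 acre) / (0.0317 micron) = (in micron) 3.014e+19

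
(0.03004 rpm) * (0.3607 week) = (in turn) 109.2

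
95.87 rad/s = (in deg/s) 5493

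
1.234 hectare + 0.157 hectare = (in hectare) 1.391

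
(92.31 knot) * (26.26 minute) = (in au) 5.002e-07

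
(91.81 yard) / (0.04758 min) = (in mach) 0.08636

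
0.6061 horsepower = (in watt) 452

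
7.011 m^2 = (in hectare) 0.0007011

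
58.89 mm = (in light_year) 6.225e-18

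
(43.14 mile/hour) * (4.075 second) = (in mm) 7.859e+04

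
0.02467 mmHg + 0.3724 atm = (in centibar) 37.74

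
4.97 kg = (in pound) 10.96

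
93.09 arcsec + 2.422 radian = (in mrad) 2422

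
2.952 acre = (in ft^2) 1.286e+05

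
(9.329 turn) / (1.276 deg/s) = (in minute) 43.87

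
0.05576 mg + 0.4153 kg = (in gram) 415.3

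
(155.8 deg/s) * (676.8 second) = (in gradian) 1.172e+05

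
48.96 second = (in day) 0.0005667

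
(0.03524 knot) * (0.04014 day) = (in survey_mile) 0.03907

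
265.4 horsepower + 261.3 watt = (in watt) 1.982e+05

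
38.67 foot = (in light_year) 1.246e-15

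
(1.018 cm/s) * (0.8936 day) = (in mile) 0.4884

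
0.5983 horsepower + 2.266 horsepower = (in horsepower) 2.864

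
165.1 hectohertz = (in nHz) 1.651e+13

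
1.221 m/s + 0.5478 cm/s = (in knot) 2.384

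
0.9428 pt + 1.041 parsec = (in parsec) 1.041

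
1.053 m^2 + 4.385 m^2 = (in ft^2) 58.53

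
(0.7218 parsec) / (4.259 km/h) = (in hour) 5.229e+12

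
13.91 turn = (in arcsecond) 1.803e+07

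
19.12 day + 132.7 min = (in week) 2.745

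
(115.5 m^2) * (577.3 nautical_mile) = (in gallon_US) 3.262e+10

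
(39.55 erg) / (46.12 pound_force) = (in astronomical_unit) 1.289e-19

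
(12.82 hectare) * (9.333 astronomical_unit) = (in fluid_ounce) 6.052e+21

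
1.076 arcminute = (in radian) 0.000313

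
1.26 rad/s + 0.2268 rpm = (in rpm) 12.26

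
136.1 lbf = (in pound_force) 136.1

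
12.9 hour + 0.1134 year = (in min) 6.038e+04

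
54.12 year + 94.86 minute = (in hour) 4.741e+05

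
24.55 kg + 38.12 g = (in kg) 24.59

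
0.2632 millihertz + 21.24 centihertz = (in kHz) 0.0002127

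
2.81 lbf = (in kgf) 1.275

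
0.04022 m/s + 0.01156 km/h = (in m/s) 0.04343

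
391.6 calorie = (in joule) 1638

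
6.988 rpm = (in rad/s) 0.7318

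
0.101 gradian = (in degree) 0.0909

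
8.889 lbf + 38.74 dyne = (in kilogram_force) 4.032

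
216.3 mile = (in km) 348.1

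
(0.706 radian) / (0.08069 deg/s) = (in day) 0.005802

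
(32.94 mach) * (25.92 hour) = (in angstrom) 1.047e+19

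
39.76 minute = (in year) 7.565e-05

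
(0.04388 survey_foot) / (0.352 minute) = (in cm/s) 0.06333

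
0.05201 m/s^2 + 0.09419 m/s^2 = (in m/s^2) 0.1462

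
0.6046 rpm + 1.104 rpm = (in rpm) 1.709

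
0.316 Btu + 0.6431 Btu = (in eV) 6.316e+21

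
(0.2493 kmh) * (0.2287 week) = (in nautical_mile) 5.172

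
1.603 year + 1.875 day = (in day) 587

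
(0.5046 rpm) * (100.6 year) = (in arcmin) 5.763e+11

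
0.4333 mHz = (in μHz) 433.3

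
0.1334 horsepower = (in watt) 99.48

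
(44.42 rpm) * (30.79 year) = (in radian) 4.517e+09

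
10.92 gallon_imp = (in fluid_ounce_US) 1679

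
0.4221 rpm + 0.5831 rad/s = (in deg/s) 35.94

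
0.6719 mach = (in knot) 444.7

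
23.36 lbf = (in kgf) 10.6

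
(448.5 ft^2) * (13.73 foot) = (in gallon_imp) 3.836e+04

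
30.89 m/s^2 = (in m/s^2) 30.89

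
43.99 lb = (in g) 1.995e+04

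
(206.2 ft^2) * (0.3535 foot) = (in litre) 2064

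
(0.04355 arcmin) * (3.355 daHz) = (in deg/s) 0.02435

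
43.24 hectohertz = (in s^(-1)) 4324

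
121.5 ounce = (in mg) 3.444e+06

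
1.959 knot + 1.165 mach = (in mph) 889.6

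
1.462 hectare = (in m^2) 1.462e+04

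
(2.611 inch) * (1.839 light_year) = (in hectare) 1.154e+11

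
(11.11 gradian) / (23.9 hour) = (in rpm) 1.937e-05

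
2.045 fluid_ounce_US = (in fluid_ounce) 2.045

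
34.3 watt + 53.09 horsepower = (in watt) 3.962e+04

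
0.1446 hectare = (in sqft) 1.556e+04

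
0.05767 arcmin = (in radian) 1.678e-05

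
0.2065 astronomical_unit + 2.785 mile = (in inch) 1.216e+12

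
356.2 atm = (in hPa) 3.609e+05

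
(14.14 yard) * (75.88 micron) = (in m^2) 0.0009811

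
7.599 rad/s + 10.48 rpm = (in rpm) 83.05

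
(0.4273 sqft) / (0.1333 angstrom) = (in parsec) 9.651e-08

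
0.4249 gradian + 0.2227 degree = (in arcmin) 36.31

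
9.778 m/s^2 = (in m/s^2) 9.778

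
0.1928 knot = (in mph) 0.2219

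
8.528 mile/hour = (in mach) 0.0112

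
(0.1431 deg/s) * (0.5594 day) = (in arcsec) 2.49e+07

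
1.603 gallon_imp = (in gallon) 1.925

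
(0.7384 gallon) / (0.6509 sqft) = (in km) 4.622e-05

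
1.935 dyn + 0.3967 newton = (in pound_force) 0.08919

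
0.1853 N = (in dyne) 1.853e+04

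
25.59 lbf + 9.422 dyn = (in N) 113.8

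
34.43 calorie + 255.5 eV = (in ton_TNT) 3.443e-08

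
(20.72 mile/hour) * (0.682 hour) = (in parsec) 7.37e-13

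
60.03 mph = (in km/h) 96.61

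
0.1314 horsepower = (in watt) 97.98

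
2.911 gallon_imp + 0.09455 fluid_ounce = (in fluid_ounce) 447.6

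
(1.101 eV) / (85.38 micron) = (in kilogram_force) 2.107e-16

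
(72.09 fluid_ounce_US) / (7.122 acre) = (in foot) 2.427e-07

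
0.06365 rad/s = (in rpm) 0.6078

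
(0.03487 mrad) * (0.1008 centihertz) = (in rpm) 3.356e-07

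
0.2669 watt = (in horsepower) 0.0003579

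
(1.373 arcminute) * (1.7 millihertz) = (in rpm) 6.484e-06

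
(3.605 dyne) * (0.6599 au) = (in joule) 3.559e+06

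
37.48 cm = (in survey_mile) 0.0002329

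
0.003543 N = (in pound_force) 0.0007965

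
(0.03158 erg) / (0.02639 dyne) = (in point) 33.92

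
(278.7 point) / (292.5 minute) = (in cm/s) 0.0005602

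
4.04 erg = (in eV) 2.522e+12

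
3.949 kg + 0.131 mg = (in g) 3949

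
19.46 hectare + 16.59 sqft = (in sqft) 2.095e+06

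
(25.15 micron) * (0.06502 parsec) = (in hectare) 5.046e+06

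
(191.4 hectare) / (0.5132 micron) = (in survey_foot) 1.224e+13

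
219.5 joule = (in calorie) 52.46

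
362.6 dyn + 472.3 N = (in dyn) 4.723e+07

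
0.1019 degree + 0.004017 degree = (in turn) 0.0002942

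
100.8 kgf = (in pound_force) 222.2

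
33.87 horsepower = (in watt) 2.526e+04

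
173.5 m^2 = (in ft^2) 1868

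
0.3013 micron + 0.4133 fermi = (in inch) 1.186e-05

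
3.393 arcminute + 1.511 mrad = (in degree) 0.1431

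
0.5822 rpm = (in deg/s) 3.493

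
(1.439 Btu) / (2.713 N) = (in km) 0.5596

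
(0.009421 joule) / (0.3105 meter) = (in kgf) 0.003094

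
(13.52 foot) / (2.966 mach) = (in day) 4.723e-08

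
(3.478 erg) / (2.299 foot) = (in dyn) 0.04963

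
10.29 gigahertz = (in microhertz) 1.029e+16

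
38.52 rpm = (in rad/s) 4.034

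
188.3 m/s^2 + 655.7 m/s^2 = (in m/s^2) 844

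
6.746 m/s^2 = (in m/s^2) 6.746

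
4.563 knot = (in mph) 5.251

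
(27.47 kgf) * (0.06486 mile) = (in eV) 1.755e+23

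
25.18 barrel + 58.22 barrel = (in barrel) 83.4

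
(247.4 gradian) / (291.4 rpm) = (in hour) 3.538e-05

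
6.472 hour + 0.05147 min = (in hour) 6.473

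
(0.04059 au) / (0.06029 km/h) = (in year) 1.15e+04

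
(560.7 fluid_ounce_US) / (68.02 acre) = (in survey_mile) 3.743e-11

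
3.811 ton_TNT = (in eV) 9.952e+28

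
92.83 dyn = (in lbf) 0.0002087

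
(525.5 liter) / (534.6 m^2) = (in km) 9.83e-07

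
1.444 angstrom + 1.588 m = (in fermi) 1.588e+15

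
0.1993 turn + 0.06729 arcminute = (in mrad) 1252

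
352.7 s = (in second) 352.7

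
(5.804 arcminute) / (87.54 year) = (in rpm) 5.84e-12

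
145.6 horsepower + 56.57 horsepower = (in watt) 1.508e+05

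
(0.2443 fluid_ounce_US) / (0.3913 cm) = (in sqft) 0.01987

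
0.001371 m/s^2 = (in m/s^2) 0.001371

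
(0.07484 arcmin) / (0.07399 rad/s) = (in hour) 8.173e-08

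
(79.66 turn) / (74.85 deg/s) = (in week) 0.0006335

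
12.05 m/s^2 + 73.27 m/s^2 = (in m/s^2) 85.32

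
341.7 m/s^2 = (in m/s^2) 341.7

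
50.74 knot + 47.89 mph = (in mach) 0.1395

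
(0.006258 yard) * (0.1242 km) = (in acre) 0.0001756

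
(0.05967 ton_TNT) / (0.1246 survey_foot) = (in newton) 6.574e+09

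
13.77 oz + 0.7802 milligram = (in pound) 0.8606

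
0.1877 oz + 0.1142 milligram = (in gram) 5.321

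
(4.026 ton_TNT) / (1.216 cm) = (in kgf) 1.413e+11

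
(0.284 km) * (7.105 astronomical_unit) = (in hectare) 3.019e+10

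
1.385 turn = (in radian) 8.702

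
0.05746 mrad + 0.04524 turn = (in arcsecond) 5.864e+04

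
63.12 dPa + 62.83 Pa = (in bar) 0.0006914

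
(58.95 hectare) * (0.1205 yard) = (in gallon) 1.716e+07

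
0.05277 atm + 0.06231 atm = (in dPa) 1.166e+05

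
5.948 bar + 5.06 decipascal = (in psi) 86.27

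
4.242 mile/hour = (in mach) 0.005569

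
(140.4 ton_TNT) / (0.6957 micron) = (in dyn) 8.444e+22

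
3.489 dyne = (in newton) 3.489e-05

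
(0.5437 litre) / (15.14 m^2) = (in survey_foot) 0.0001178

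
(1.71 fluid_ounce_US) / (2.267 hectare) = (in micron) 0.002231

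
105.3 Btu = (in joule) 1.111e+05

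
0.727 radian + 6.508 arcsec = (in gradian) 46.28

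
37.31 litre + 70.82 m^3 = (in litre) 7.086e+04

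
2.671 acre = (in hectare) 1.081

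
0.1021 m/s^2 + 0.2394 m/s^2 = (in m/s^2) 0.3415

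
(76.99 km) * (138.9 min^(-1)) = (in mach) 523.4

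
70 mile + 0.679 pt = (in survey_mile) 70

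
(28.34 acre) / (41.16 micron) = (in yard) 3.047e+09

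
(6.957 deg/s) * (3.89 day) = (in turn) 6495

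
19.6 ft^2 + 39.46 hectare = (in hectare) 39.46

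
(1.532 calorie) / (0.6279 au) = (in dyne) 6.824e-06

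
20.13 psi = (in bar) 1.388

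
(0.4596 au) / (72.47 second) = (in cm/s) 9.487e+10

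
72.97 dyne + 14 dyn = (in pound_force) 0.0001955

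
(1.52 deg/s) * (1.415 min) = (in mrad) 2252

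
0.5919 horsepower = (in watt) 441.4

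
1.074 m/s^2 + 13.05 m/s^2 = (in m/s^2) 14.12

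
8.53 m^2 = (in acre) 0.002108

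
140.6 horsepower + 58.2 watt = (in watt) 1.049e+05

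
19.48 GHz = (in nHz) 1.948e+19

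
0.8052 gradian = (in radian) 0.01265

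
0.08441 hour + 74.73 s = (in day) 0.004382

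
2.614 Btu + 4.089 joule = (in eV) 1.724e+22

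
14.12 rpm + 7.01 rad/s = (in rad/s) 8.489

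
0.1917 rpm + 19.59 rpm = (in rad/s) 2.072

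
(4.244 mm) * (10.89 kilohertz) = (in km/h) 166.4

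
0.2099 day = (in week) 0.02999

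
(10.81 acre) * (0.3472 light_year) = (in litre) 1.437e+23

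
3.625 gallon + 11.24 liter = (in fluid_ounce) 844.1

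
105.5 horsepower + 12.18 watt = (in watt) 7.868e+04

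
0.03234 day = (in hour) 0.7762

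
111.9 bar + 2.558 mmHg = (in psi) 1623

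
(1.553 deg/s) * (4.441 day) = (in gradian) 6.621e+05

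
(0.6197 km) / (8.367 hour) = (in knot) 0.03999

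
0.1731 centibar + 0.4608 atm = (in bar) 0.4686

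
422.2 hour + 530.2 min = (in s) 1.552e+06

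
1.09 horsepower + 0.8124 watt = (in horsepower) 1.091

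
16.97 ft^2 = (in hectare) 0.0001577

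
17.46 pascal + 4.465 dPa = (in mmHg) 0.1343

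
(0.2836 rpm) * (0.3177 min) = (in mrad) 566.1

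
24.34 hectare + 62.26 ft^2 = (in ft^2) 2.62e+06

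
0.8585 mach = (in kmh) 1052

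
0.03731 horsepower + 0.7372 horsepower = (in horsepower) 0.7745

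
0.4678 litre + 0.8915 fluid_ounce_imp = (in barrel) 0.003102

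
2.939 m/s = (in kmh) 10.58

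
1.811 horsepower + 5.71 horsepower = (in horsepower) 7.521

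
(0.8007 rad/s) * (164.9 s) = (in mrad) 1.32e+05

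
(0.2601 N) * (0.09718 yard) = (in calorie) 0.005524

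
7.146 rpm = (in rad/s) 0.7483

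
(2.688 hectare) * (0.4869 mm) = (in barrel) 82.32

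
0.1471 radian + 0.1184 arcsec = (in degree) 8.428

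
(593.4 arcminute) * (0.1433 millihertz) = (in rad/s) 2.474e-05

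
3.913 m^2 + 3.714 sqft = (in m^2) 4.258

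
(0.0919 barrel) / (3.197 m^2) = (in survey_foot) 0.01499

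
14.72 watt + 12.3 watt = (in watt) 27.02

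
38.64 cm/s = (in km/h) 1.391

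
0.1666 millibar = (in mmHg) 0.125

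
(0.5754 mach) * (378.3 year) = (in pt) 6.626e+15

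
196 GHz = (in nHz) 1.96e+20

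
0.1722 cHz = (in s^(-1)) 0.001722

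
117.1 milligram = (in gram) 0.1171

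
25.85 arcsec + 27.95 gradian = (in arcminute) 1510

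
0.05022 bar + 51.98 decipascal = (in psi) 0.7291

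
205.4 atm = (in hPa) 2.081e+05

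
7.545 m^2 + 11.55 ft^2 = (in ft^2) 92.76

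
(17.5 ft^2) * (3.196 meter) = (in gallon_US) 1373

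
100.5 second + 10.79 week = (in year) 0.2069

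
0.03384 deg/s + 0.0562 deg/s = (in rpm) 0.01501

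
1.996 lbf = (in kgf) 0.9054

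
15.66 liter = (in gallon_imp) 3.445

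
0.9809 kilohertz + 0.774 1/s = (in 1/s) 981.7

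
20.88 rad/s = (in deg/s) 1196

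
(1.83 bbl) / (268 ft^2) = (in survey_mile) 7.261e-06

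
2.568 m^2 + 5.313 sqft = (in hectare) 0.0003062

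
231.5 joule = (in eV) 1.445e+21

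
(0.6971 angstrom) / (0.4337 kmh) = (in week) 9.567e-16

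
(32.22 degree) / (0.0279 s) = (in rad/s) 20.16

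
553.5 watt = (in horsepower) 0.7423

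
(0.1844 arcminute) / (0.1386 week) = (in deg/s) 3.666e-08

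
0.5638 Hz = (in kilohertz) 0.0005638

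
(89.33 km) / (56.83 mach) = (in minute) 0.07694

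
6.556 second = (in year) 2.079e-07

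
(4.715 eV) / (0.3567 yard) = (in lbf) 5.207e-19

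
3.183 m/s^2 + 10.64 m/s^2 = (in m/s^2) 13.82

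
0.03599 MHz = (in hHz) 359.9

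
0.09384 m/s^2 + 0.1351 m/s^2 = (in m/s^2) 0.2289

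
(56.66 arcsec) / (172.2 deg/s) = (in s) 9.14e-05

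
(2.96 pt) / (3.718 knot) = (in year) 1.731e-11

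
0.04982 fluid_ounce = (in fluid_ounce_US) 0.04982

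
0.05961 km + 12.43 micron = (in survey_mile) 0.03704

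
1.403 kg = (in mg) 1.403e+06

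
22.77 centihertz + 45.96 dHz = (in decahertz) 0.4824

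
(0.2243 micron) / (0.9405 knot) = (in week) 7.665e-13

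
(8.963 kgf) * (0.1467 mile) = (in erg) 2.075e+11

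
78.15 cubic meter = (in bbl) 491.5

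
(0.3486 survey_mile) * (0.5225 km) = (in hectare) 29.31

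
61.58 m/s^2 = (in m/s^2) 61.58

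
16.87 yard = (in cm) 1543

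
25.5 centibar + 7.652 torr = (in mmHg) 198.9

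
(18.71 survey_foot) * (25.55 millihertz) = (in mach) 0.0004279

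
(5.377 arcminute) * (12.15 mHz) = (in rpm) 0.0001815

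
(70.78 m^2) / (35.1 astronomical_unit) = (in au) 9.011e-23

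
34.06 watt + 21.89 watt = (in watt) 55.95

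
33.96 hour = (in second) 1.223e+05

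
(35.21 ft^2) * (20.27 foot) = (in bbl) 127.1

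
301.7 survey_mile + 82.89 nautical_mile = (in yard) 6.989e+05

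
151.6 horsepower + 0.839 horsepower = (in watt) 1.137e+05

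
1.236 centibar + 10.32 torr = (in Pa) 2612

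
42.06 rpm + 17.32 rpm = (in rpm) 59.38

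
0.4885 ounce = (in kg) 0.01385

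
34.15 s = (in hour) 0.009486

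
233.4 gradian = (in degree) 210.1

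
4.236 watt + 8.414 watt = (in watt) 12.65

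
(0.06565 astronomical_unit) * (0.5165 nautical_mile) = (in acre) 2.321e+09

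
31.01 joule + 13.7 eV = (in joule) 31.01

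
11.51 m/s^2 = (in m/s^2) 11.51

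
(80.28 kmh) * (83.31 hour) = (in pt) 1.896e+10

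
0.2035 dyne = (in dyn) 0.2035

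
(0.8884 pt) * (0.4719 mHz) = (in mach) 4.344e-10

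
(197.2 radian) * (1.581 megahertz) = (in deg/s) 1.786e+10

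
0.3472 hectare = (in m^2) 3472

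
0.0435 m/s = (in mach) 0.0001278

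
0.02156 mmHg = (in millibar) 0.02874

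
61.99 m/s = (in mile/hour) 138.7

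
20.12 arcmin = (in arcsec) 1207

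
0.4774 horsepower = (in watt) 356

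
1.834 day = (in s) 1.585e+05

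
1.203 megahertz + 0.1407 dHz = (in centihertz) 1.203e+08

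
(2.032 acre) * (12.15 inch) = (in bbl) 1.596e+04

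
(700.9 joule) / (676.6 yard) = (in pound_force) 0.2547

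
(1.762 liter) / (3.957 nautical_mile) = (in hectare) 2.404e-11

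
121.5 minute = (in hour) 2.025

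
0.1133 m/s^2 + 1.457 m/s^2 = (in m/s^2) 1.57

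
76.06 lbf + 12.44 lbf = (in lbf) 88.5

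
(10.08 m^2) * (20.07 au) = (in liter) 3.026e+16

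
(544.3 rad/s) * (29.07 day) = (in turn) 2.176e+08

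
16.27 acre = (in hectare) 6.584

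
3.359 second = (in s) 3.359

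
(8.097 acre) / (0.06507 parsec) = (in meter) 1.632e-11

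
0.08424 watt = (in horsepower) 0.000113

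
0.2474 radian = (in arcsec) 5.103e+04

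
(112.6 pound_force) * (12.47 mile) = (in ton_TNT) 0.002402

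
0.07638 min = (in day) 5.304e-05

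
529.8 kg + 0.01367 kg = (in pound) 1168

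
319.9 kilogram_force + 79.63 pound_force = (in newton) 3491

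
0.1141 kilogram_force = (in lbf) 0.2515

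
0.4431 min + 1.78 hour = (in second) 6435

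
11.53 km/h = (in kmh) 11.53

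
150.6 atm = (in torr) 1.145e+05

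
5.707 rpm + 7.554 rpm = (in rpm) 13.26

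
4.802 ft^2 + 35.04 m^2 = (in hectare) 0.003549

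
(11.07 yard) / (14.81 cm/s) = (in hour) 0.01899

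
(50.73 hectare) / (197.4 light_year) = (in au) 1.816e-24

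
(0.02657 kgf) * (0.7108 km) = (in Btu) 0.1755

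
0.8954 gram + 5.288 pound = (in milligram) 2.399e+06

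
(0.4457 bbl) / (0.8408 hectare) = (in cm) 0.0008428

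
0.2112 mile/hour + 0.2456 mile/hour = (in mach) 0.0005997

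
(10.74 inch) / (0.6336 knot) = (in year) 2.654e-08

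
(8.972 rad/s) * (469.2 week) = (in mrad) 2.546e+12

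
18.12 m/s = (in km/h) 65.23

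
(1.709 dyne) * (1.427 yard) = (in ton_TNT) 5.33e-15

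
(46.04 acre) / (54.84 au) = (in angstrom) 227.1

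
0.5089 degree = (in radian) 0.008882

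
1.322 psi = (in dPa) 9.115e+04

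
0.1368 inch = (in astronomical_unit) 2.323e-14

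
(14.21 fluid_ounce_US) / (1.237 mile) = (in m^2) 2.111e-07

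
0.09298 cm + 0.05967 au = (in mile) 5.547e+06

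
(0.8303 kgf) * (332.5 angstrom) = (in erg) 2.707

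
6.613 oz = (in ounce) 6.613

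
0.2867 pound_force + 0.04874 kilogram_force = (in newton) 1.753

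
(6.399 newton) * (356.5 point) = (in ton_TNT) 1.923e-10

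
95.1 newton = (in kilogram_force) 9.698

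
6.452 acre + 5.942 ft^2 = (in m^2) 2.611e+04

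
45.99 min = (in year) 8.75e-05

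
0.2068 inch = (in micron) 5253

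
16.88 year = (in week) 880.2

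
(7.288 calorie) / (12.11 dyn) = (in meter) 2.518e+05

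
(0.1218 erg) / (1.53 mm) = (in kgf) 8.118e-07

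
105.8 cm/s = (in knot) 2.057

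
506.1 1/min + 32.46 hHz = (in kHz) 3.254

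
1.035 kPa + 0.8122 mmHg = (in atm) 0.01128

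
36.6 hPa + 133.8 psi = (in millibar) 9262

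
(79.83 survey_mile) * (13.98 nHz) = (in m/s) 0.001796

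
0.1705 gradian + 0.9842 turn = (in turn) 0.9846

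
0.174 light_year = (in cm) 1.646e+17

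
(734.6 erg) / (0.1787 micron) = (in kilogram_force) 41.92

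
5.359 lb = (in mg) 2.431e+06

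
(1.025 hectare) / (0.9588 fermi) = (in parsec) 346.5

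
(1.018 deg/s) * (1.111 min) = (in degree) 67.86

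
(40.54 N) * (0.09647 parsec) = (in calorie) 2.884e+16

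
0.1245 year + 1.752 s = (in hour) 1091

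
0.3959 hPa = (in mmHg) 0.2969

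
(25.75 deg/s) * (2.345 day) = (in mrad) 9.106e+07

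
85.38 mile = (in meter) 1.374e+05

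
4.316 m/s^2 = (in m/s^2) 4.316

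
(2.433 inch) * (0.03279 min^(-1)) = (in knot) 6.565e-05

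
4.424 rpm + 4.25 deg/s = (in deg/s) 30.79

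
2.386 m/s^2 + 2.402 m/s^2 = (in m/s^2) 4.788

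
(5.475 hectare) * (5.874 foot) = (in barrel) 6.166e+05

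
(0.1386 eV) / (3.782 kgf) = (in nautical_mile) 3.233e-25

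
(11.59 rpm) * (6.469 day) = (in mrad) 6.784e+08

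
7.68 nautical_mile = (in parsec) 4.609e-13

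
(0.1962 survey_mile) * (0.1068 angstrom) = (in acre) 8.333e-13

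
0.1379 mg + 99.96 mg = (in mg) 100.1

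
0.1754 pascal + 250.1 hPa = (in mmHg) 187.6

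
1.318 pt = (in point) 1.318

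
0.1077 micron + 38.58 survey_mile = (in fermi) 6.209e+19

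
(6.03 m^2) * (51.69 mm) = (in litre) 311.7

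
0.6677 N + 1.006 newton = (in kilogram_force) 0.1707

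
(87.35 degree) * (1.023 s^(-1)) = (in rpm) 14.89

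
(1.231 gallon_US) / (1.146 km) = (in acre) 1.005e-09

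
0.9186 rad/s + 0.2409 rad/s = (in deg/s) 66.43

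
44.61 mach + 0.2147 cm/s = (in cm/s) 1.519e+06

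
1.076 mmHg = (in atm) 0.001416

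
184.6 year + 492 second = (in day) 6.738e+04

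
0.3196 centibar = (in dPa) 3196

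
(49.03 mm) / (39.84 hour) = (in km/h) 1.231e-06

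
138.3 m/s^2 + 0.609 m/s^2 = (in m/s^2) 138.9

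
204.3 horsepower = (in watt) 1.523e+05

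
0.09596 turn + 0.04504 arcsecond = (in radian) 0.6029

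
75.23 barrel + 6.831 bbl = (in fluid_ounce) 4.412e+05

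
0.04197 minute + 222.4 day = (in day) 222.4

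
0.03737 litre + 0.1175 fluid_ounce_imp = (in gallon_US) 0.01075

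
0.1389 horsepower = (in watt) 103.6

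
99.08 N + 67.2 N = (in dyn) 1.663e+07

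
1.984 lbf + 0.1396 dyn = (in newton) 8.825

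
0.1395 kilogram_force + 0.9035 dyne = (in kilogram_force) 0.1395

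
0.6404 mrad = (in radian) 0.0006404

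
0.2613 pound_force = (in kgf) 0.1185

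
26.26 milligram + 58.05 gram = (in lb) 0.128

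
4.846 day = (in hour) 116.3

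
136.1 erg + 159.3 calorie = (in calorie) 159.3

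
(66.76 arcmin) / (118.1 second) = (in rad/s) 0.0001644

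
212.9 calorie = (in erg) 8.908e+09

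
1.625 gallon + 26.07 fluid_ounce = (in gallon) 1.829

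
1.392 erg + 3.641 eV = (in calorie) 3.327e-08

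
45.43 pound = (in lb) 45.43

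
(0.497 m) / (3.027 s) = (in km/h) 0.5911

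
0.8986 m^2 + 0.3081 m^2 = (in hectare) 0.0001207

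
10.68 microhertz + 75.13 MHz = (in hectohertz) 7.513e+05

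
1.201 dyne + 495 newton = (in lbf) 111.3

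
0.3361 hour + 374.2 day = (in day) 374.2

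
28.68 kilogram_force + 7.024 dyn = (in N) 281.3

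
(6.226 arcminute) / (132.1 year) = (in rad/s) 4.347e-13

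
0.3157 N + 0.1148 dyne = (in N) 0.3157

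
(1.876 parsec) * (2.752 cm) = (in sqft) 1.715e+16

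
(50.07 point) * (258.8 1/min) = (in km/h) 0.2743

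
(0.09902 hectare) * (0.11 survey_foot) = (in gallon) 8770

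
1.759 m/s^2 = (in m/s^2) 1.759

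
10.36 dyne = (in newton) 0.0001036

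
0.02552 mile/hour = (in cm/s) 1.141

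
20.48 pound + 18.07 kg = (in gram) 2.736e+04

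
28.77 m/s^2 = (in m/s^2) 28.77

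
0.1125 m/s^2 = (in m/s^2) 0.1125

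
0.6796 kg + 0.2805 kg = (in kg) 0.9601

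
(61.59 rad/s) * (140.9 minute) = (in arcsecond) 1.074e+11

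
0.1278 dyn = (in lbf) 2.873e-07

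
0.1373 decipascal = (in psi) 1.991e-06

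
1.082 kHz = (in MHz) 0.001082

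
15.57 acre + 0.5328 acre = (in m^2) 6.517e+04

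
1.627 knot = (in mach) 0.002458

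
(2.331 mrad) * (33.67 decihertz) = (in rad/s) 0.007848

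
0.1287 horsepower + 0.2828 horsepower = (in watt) 306.9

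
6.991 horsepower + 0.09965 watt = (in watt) 5213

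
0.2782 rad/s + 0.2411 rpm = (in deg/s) 17.39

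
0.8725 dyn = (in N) 8.725e-06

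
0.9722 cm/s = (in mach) 2.855e-05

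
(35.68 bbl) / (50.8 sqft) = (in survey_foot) 3.943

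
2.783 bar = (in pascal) 2.783e+05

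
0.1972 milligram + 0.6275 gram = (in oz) 0.02214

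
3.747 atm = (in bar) 3.797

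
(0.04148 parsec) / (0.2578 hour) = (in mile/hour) 3.085e+12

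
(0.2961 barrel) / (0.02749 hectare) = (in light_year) 1.81e-20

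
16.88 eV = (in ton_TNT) 6.464e-28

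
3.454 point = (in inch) 0.04797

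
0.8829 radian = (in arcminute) 3035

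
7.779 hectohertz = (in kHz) 0.7779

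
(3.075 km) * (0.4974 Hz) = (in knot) 2973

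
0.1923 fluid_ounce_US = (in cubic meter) 5.687e-06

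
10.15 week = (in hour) 1705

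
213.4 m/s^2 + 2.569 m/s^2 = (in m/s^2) 216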